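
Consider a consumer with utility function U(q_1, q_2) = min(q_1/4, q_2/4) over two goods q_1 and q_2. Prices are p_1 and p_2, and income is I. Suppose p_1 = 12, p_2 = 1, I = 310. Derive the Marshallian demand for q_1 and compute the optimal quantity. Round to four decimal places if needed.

q_1* = 23.8462

Leontief preferences: the optimum is at the kink where q_1/4 = q_2/4, i.e. q_2 = q_1.
Budget: p_1·q_1 + p_2·q_1 = I, so (4·p_1 + 4·p_2)·q_1 = 4·I.
Demand: q_1*(p_1,p_2,I) = 4·I/(4·p_1 + 4·p_2), q_2* = 4·I/(4·p_1 + 4·p_2).
Here 4·12 + 4·1 = 52, giving q_1* = 23.8462.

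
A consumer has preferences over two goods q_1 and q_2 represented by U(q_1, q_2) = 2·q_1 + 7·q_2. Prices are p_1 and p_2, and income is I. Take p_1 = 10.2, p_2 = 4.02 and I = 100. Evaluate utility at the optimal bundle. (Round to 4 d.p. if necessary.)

V = 174.1294

Linear utility — the consumer picks whichever good has higher MU/price: 2/10.2 = 0.1961 vs 7/4.02 = 1.7413.
q_2 gives more utility per dollar, so spend all income on q_2: q_2* = I/p_2, q_1* = 0.
Numerically: q_1* = 0, q_2* = 24.8756.
Utility at the optimum: U(0, 24.8756) = 174.1294.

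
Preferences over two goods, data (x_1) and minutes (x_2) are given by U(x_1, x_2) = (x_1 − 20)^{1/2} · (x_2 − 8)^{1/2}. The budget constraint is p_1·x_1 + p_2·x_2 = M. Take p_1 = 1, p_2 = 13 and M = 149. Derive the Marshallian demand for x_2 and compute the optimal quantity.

x_2* = 8.9615

This is Cobb-Douglas in (x_1−20, x_2−8): tangency gives 0.5·p_2·(x_2−8) = 0.5·p_1·(x_1−20).
Substituting into the budget: x_1* = 20 + 0.5·(M − 20·p_1 − 8·p_2)/p_1, and x_2* = 8 + 0.5·(…)/p_2.
Discretionary income = 149 − 20·1 − 8·13 = 25; x_2* = 8 + 0.5·25/13 = 8.9615.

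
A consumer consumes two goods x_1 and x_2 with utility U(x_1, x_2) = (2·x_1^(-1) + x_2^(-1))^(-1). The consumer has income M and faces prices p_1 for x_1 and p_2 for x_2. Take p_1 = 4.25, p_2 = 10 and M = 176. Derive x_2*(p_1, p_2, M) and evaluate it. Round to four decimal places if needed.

x_2* = 9.1573

MRS = MU_x_1/MU_x_2 = 2·(x_2/x_1)^(2). Set equal to p_1/p_2.
Hence x_2/x_1 = ((1/2)·p_1/p_2)^(1/(2)), i.e. raised to the 0.5 power.
Substitute x_2 = (x_2/x_1)·x_1 into the budget: x_1* = M/(p_1 + p_2·(x_2/x_1)).
Numerically x_2/x_1 = 0.460977, so x_1* = 176/(4.25 + 10·0.460977) = 19.8651 and x_2* = 0.460977·19.8651 = 9.1573.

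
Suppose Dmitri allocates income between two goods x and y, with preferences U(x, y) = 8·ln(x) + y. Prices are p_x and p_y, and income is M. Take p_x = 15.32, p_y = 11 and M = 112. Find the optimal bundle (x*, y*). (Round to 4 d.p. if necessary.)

x* = 5.7441, y* = 2.1818

MU_x = 8/x, MU_y = 1. Tangency: 8/x = p_x/p_y.
So x*(p_x,p_y) = 8·p_y/p_x, independent of income; and y* = (M − 8·p_y)/p_y.
At the given prices: x* = 8·11/15.32 = 5.7441, and y* = 2.1818.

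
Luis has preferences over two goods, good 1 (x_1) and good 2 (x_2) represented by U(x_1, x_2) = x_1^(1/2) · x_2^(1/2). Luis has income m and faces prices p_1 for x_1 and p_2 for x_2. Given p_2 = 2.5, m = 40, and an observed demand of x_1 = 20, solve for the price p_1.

MU_x_1/MU_x_2 = (0.5·x_2)/(0.5·x_1); tangency sets this equal to p_1/p_2.
So 0.5·p_2·x_2 = 0.5·p_1·x_1; combined with the budget, a share 0.5 of income goes to x_1.
Demand: x_1*(p_1,p_2,m) = 0.5·m/p_1 and x_2* = 0.5·m/p_2.
Set x_1* = 20 in the demand function and solve for p_1: p_1 = 1.

p_1 = 1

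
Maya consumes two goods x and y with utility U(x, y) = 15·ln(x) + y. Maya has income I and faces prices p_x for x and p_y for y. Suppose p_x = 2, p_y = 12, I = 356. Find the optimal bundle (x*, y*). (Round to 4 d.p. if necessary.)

Set MRS = p_x/p_y: (15/x)/1 = p_x/p_y.
So x*(p_x,p_y) = 15·p_y/p_x, independent of income; and y* = (I − 15·p_y)/p_y.
At the given prices: x* = 15·12/2 = 90, and y* = 14.6667.

x* = 90, y* = 14.6667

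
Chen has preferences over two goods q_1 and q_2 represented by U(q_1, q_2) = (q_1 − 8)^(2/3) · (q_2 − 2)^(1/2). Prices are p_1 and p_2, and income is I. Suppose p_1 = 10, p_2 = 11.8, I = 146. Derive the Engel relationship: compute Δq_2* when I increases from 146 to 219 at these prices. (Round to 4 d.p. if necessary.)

Δq_2* = 2.6513

MRS = (4/3)·(q_2−2)/(q_1−8). Tangency with p_1/p_2 gives q_2−2 = (3/4)·(p_1/p_2)·(q_1−8).
Substituting into the budget: q_1* = 8 + 4/7·(I − 8·p_1 − 2·p_2)/p_1, and q_2* = 2 + 3/7·(…)/p_2.
Discretionary income = 146 − 8·10 − 2·11.8 = 42.4; q_2* = 2 + 3/7·42.4/11.8 = 3.54.
At I' = 219: q_2* = 6.1913. Change: 6.1913 − 3.54 = 2.6513.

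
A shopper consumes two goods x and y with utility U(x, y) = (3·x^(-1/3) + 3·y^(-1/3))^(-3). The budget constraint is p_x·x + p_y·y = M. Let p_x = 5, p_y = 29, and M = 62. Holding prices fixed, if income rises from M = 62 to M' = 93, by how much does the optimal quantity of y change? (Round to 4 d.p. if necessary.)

From the CES first-order condition, (y/x)^(4/3) = p_x/p_y.
Hence y/x = (p_x/p_y)^(1/(4/3)), i.e. raised to the 0.75 power.
Substitute y = (y/x)·x into the budget: x* = M/(p_x + p_y·(y/x)).
Numerically y/x = 0.267565, so x* = 62/(5 + 29·0.267565) = 4.8592 and y* = 0.267565·4.8592 = 1.3001.
At M' = 93: y* = 1.9502. Change: 1.9502 − 1.3001 = 0.6501.

Δy* = 0.6501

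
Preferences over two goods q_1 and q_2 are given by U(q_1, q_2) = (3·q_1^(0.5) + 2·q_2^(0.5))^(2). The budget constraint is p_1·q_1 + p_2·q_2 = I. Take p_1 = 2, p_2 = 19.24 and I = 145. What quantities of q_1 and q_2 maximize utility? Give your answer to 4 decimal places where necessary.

q_1* = 69.2984, q_2* = 0.3328

MU_q_1 ∝ 3·q_1^(-0.5), MU_q_2 ∝ 2·q_2^(-0.5), so MRS = (3/2)·(q_2/q_1)^(0.5) = p_1/p_2.
Hence q_2/q_1 = ((2/3)·p_1/p_2)^(1/(0.5)), i.e. raised to the 2 power.
Substitute q_2 = (q_2/q_1)·q_1 into the budget: q_1* = I/(p_1 + p_2·(q_2/q_1)).
Numerically q_2/q_1 = 0.004802, so q_1* = 145/(2 + 19.24·0.004802) = 69.2984 and q_2* = 0.004802·69.2984 = 0.3328.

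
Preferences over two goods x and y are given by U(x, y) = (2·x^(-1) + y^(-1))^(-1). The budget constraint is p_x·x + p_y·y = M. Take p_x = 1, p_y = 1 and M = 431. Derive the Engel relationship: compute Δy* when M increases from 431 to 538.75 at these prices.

MU_x ∝ 2·x^(-2), MU_y ∝ y^(-2), so MRS = 2·(y/x)^(2) = p_x/p_y.
Hence y/x = ((1/2)·p_x/p_y)^(1/(2)), i.e. raised to the 0.5 power.
Substitute y = (y/x)·x into the budget: x* = M/(p_x + p_y·(y/x)).
Numerically y/x = 0.707107, so x* = 431/(1 + 1·0.707107) = 252.474 and y* = 0.707107·252.474 = 178.526.
At M' = 538.75: y* = 223.1576. Change: 223.1576 − 178.526 = 44.6315.

Δy* = 44.6315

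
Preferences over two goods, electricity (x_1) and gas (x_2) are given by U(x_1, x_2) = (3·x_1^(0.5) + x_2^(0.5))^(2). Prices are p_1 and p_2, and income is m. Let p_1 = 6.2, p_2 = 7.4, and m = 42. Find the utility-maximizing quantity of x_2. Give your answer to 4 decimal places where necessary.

x_2* = 0.4834

MRS = MU_x_1/MU_x_2 = 3·(x_2/x_1)^(0.5). Set equal to p_1/p_2.
Solve for the ratio: x_2/x_1 = [(1/3)·p_1/p_2]^(2).
Substitute x_2 = (x_2/x_1)·x_1 into the budget: x_1* = m/(p_1 + p_2·(x_2/x_1)).
Numerically x_2/x_1 = 0.077997, so x_1* = 42/(6.2 + 7.4·0.077997) = 6.1973 and x_2* = 0.077997·6.1973 = 0.4834.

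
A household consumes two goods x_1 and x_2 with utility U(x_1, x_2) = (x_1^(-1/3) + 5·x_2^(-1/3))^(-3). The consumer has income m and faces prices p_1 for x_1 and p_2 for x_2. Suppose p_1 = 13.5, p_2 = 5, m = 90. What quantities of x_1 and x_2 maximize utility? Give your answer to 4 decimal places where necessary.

x_1* = 1.8475, x_2* = 13.0117

From the CES first-order condition, (1/5)·(x_2/x_1)^(4/3) = p_1/p_2.
Solve for the ratio: x_2/x_1 = [5·p_1/p_2]^(0.75).
With the ratio pinned down, the budget gives x_1* = m/(p_1 + p_2·(x_2/x_1)) and x_2* = (x_2/x_1)·x_1*.
Numerically x_2/x_1 = 7.042881, so x_1* = 90/(13.5 + 5·7.042881) = 1.8475 and x_2* = 7.042881·1.8475 = 13.0117.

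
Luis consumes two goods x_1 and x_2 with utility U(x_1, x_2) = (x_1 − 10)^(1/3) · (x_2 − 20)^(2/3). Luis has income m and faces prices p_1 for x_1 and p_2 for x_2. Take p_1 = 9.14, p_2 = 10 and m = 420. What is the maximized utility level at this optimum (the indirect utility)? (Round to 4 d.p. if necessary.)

This is Cobb-Douglas in (x_1−10, x_2−20): tangency gives 1/3·p_2·(x_2−20) = 2/3·p_1·(x_1−10).
After buying the subsistence bundle (10, 20), a share 1/3 of the remaining income goes to x_1: x_1* = 10 + 1/3·(m − 10p_1 − 20p_2)/p_1.
Discretionary income = 420 − 10·9.14 − 20·10 = 128.6; x_1* = 10 + 1/3·128.6/9.14 = 14.69; x_2* = 20 + 2/3·128.6/10 = 28.5733.
Utility at the optimum: U(14.69, 28.5733) = 7.0117.

V = 7.0117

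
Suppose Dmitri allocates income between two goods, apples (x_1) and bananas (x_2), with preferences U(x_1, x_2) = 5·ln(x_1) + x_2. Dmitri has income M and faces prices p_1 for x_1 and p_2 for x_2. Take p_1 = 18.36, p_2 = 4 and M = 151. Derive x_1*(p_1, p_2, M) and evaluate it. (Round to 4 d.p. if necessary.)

x_1* = 1.0893

So x_1*(p_1,p_2) = 5·p_2/p_1, independent of income; and x_2* = (M − 5·p_2)/p_2.
At the given prices: x_1* = 5·4/18.36 = 1.0893.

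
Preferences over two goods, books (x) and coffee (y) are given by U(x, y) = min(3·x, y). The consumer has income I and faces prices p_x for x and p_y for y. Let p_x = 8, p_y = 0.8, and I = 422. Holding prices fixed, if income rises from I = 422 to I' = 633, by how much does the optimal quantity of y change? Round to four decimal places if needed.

Demand: x*(p_x,p_y,I) = I/(p_x + 3·p_y), y* = 3·I/(p_x + 3·p_y).
Here 8 + 3·0.8 = 10.4, giving y* = 121.7308.
At I' = 633: y* = 182.5962. Change: 182.5962 − 121.7308 = 60.8654.

Δy* = 60.8654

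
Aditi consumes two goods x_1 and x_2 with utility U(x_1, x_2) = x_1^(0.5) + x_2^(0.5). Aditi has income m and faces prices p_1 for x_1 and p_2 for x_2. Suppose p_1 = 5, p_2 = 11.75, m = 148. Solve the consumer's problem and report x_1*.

From the CES first-order condition, (x_2/x_1)^(0.5) = p_1/p_2.
Hence x_2/x_1 = (p_1/p_2)^(1/(0.5)), i.e. raised to the 2 power.
Substitute x_2 = (x_2/x_1)·x_1 into the budget: x_1* = m/(p_1 + p_2·(x_2/x_1)).
Numerically x_2/x_1 = 0.181077, so x_1* = 148/(5 + 11.75·0.181077) = 20.7642.

x_1* = 20.7642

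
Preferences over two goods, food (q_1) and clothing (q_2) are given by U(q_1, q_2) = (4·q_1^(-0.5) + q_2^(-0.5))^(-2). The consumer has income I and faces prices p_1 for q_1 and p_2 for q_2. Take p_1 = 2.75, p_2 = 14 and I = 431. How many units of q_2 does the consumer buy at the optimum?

From the CES first-order condition, 4·(q_2/q_1)^(1.5) = p_1/p_2.
Solve for the ratio: q_2/q_1 = [(1/4)·p_1/p_2]^(2/3).
With the ratio pinned down, the budget gives q_1* = I/(p_1 + p_2·(q_2/q_1)) and q_2* = (q_2/q_1)·q_1*.
Numerically q_2/q_1 = 0.1341, so q_1* = 431/(2.75 + 14·0.1341) = 93.1408 and q_2* = 0.1341·93.1408 = 12.4902.

q_2* = 12.4902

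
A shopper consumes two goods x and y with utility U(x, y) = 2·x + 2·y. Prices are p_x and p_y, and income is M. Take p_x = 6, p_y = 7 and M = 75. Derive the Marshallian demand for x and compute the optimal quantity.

x* = 12.5

Linear utility — the consumer picks whichever good has higher MU/price: 2/6 = 0.3333 vs 2/7 = 0.2857.
x gives more utility per dollar, so spend all income on x: x* = M/p_x, y* = 0.
Numerically: x* = 12.5, y* = 0.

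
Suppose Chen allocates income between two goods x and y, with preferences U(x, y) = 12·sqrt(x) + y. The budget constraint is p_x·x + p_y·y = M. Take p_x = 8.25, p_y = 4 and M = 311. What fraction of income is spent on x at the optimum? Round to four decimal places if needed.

Utility is quasi-linear in y; the FOC for x is 6/√x = p_x/p_y.
Thus x* = (6·p_y/p_x)² — independent of M — with the rest of income spent on y.
Plugging in: x* = (6·4/8.25)² = 8.4628, y* = 60.2955.
Expenditure on x: 8.25·8.4628 = 69.8182; share = 0.2245.

share on x = 0.2245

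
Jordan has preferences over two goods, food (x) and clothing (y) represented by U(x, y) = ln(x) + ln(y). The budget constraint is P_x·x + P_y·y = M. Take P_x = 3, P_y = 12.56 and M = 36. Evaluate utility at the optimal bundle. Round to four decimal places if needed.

MU_x/MU_y = (y)/(x); tangency sets this equal to P_x/P_y.
So P_y·y = P_x·x; combined with the budget, a share 0.5 of income goes to x.
Demand: x*(P_x,P_y,M) = 0.5·M/P_x and y* = 0.5·M/P_y.
At P_x=3, P_y=12.56, M=36: x* = 0.5·36/3 = 6, y* = 1.4331.
Utility at the optimum: U(6, 1.4331) = 2.1516.

V = 2.1516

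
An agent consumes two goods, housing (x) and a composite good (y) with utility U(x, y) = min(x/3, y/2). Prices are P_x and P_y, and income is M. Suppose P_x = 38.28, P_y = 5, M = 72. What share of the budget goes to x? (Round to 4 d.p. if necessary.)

Leontief preferences: the optimum is at the kink where x/3 = y/2, i.e. y = (2/3)·x.
Budget: P_x·x + P_y·(2/3)·x = M, so (3·P_x + 2·P_y)·x = 3·M.
Demand: x*(P_x,P_y,M) = 3·M/(3·P_x + 2·P_y), y* = 2·M/(3·P_x + 2·P_y).
Here 3·38.28 + 2·5 = 124.84, giving x* = 1.7302 and y* = 1.1535.
Expenditure on x: 38.28·1.7302 = 66.2326; share = 0.9199.

share on x = 0.9199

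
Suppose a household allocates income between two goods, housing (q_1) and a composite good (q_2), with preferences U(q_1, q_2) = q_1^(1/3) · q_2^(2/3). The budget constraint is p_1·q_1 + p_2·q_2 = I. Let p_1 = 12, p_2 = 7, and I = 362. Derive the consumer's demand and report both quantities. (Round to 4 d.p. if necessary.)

q_1* = 10.0556, q_2* = 34.4762

Tangency: MRS = (1/2)·q_2/q_1 = p_1/p_2.
Rearranging, p_2·q_2 = 2·p_1·q_1. Substituting into the budget gives p_1·q_1·(1 + 2) = I.
Demand: q_1*(p_1,p_2,I) = 1/3·I/p_1 and q_2* = 2/3·I/p_2.
At p_1=12, p_2=7, I=362: q_1* = 1/3·362/12 = 10.0556, q_2* = 34.4762.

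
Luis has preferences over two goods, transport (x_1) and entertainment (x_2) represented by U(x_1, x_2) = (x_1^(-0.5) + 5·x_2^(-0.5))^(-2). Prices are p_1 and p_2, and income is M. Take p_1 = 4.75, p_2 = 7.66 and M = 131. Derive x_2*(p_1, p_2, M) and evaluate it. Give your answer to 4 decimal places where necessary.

With the ratio pinned down, the budget gives x_1* = M/(p_1 + p_2·(x_2/x_1)) and x_2* = (x_2/x_1)·x_1*.
Numerically x_2/x_1 = 2.126294, so x_1* = 131/(4.75 + 7.66·2.126294) = 6.227 and x_2* = 2.126294·6.227 = 13.2404.

x_2* = 13.2404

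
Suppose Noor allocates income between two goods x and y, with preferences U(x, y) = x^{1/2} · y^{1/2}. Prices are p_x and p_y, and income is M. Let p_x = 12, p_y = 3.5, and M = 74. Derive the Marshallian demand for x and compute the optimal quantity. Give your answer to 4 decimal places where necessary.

Tangency: MRS = y/x = p_x/p_y.
So 0.5·p_y·y = 0.5·p_x·x; combined with the budget, a share 0.5 of income goes to x.
Demand: x*(p_x,p_y,M) = 0.5·M/p_x and y* = 0.5·M/p_y.
At p_x=12, p_y=3.5, M=74: x* = 0.5·74/12 = 3.0833.

x* = 3.0833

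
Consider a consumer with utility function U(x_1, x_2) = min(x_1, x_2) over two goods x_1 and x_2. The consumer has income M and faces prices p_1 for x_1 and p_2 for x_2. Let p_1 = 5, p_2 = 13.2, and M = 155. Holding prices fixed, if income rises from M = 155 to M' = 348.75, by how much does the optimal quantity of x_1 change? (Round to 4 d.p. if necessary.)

With perfect complements, no substitution: consume in ratio x_1:x_2 = 1:1.
Budget: p_1·x_1 + p_2·x_1 = M, so (p_1 + p_2)·x_1 = M.
Demand: x_1*(p_1,p_2,M) = M/(p_1 + p_2), x_2* = M/(p_1 + p_2).
Here 5 + 13.2 = 18.2, giving x_1* = 8.5165.
At M' = 348.75: x_1* = 19.1621. Change: 19.1621 − 8.5165 = 10.6456.

Δx_1* = 10.6456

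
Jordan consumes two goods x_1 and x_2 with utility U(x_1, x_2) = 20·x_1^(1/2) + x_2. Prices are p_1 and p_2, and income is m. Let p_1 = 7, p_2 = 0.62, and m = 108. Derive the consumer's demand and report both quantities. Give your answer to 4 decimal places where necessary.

x_1* = 0.7845, x_2* = 165.3364

Set MRS = p_1/p_2: 10·x_1^(−1/2) = p_1/p_2.
Thus x_1* = (10·p_2/p_1)² — independent of m — with the rest of income spent on x_2.
Plugging in: x_1* = (10·0.62/7)² = 0.7845, x_2* = 165.3364.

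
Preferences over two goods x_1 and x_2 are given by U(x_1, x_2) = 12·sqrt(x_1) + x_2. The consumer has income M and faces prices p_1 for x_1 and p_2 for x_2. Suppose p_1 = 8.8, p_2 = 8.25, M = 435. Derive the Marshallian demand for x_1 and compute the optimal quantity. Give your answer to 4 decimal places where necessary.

x_1* = 31.6406

Solve: √x_1 = 6·p_2/p_1, so x_1*(p_1,p_2) = (6·p_2/p_1)², and x_2* = (M − p_1·x_1*)/p_2.
Plugging in: x_1* = (6·8.25/8.8)² = 31.6406.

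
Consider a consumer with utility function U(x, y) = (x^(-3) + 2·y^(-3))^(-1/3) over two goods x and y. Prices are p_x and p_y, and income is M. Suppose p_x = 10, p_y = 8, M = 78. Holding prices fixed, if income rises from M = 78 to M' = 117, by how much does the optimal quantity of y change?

From the CES first-order condition, (1/2)·(y/x)^(4) = p_x/p_y.
Hence y/x = (2·p_x/p_y)^(1/(4)), i.e. raised to the 0.25 power.
With the ratio pinned down, the budget gives x* = M/(p_x + p_y·(y/x)) and y* = (y/x)·x*.
Numerically y/x = 1.257433, so x* = 78/(10 + 8·1.257433) = 3.8884 and y* = 1.257433·3.8884 = 4.8895.
At M' = 117: y* = 7.3342. Change: 7.3342 − 4.8895 = 2.4447.

Δy* = 2.4447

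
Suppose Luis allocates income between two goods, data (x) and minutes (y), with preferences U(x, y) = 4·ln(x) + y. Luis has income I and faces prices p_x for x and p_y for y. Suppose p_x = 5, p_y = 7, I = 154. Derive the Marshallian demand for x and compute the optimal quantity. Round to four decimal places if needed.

x* = 5.6

MU_x = 4/x, MU_y = 1. Tangency: 4/x = p_x/p_y.
So x*(p_x,p_y) = 4·p_y/p_x, independent of income; and y* = (I − 4·p_y)/p_y.
At the given prices: x* = 4·7/5 = 5.6.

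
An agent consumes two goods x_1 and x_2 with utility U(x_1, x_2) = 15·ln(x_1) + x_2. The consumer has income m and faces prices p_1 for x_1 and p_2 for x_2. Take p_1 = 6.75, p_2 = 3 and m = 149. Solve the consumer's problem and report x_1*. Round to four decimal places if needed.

x_1* = 6.6667

MU_x_1 = 15/x_1, MU_x_2 = 1. Tangency: 15/x_1 = p_1/p_2.
So x_1*(p_1,p_2) = 15·p_2/p_1, independent of income; and x_2* = (m − 15·p_2)/p_2.
At the given prices: x_1* = 15·3/6.75 = 6.6667.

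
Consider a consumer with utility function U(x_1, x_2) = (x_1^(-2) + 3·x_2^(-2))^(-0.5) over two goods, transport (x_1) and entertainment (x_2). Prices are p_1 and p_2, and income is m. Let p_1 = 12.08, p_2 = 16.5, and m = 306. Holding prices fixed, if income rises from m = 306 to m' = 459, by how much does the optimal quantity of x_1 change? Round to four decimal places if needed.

Δx_1* = 4.5634

MU_x_1 ∝ x_1^(-3), MU_x_2 ∝ 3·x_2^(-3), so MRS = (1/3)·(x_2/x_1)^(3) = p_1/p_2.
Hence x_2/x_1 = (3·p_1/p_2)^(1/(3)), i.e. raised to the 1/3 power.
Substitute x_2 = (x_2/x_1)·x_1 into the budget: x_1* = m/(p_1 + p_2·(x_2/x_1)).
Numerically x_2/x_1 = 1.299874, so x_1* = 306/(12.08 + 16.5·1.299874) = 9.1267.
At m' = 459: x_1* = 13.6901. Change: 13.6901 − 9.1267 = 4.5634.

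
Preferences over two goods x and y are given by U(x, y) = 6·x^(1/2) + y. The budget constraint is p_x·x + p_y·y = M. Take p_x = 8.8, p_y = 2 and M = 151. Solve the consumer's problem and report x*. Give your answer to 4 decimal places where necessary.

x* = 0.4649

Utility is quasi-linear in y; the FOC for x is 3/√x = p_x/p_y.
Thus x* = (3·p_y/p_x)² — independent of M — with the rest of income spent on y.
Plugging in: x* = (3·2/8.8)² = 0.4649.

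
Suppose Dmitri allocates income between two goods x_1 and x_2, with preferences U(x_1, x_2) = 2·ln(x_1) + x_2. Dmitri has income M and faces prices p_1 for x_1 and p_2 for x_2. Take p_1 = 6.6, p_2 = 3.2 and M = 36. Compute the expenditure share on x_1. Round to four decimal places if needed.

So x_1*(p_1,p_2) = 2·p_2/p_1, independent of income; and x_2* = (M − 2·p_2)/p_2.
At the given prices: x_1* = 2·3.2/6.6 = 0.9697, and x_2* = 9.25.
Expenditure on x_1: 6.6·0.9697 = 6.4; share = 0.1778.

share on x_1 = 0.1778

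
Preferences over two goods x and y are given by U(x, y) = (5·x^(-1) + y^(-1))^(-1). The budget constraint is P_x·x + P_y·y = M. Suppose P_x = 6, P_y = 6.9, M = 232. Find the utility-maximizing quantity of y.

MRS = MU_x/MU_y = 5·(y/x)^(2). Set equal to P_x/P_y.
Hence y/x = ((1/5)·P_x/P_y)^(1/(2)), i.e. raised to the 0.5 power.
With the ratio pinned down, the budget gives x* = M/(P_x + P_y·(y/x)) and y* = (y/x)·x*.
Numerically y/x = 0.417029, so x* = 232/(6 + 6.9·0.417029) = 26.1335 and y* = 0.417029·26.1335 = 10.8984.

y* = 10.8984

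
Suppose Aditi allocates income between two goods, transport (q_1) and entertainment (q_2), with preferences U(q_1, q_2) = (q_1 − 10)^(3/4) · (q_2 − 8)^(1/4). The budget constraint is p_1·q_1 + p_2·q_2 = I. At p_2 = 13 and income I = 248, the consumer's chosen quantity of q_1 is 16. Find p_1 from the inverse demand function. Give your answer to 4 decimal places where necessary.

Let q_1' = q_1−10, q_2' = q_2−8. MRS = 3·q_2'/q_1' = p_1/p_2.
After buying the subsistence bundle (10, 8), a share 0.75 of the remaining income goes to q_1: q_1* = 10 + 0.75·(I − 10p_1 − 8p_2)/p_1.
Set q_1* = 16 in the demand function and solve for p_1: p_1 = 8.

p_1 = 8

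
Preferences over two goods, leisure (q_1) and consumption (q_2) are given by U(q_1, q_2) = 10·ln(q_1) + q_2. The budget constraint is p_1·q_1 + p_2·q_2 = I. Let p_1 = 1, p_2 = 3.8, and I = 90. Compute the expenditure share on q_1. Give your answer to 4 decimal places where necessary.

Set MRS = p_1/p_2: (10/q_1)/1 = p_1/p_2.
So q_1*(p_1,p_2) = 10·p_2/p_1, independent of income; and q_2* = (I − 10·p_2)/p_2.
At the given prices: q_1* = 10·3.8/1 = 38, and q_2* = 13.6842.
Expenditure on q_1: 1·38 = 38; share = 0.4222.

share on q_1 = 0.4222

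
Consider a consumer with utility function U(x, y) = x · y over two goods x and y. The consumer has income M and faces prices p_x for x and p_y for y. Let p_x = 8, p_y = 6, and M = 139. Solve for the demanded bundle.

x* = 8.6875, y* = 11.5833

The MRS is y/x. Set MRS = p_x/p_y.
Rearranging, p_y·y = p_x·x. Substituting into the budget gives p_x·x·(1 + 1) = M.
Demand: x*(p_x,p_y,M) = 0.5·M/p_x and y* = 0.5·M/p_y.
At p_x=8, p_y=6, M=139: x* = 0.5·139/8 = 8.6875, y* = 11.5833.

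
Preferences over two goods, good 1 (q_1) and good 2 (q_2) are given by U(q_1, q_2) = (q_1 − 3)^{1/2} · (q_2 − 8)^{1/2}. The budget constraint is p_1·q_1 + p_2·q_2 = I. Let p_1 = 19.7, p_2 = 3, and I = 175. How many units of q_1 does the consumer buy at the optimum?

Substituting into the budget: q_1* = 3 + 0.5·(I − 3·p_1 − 8·p_2)/p_1, and q_2* = 8 + 0.5·(…)/p_2.
Discretionary income = 175 − 3·19.7 − 8·3 = 91.9; q_1* = 3 + 0.5·91.9/19.7 = 5.3325.

q_1* = 5.3325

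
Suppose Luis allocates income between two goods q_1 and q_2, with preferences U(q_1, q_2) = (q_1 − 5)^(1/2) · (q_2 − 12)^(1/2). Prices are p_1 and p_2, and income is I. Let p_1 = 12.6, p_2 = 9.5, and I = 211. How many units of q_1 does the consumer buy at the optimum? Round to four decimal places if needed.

Let q_1' = q_1−5, q_2' = q_2−12. MRS = q_2'/q_1' = p_1/p_2.
Substituting into the budget: q_1* = 5 + 0.5·(I − 5·p_1 − 12·p_2)/p_1, and q_2* = 12 + 0.5·(…)/p_2.
Discretionary income = 211 − 5·12.6 − 12·9.5 = 34; q_1* = 5 + 0.5·34/12.6 = 6.3492.

q_1* = 6.3492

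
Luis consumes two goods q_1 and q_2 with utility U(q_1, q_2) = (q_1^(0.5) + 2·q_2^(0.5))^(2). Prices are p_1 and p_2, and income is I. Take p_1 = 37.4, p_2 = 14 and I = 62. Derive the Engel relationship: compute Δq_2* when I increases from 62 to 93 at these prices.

Δq_2* = 2.0248

MU_q_1 ∝ q_1^(-0.5), MU_q_2 ∝ 2·q_2^(-0.5), so MRS = (1/2)·(q_2/q_1)^(0.5) = p_1/p_2.
Hence q_2/q_1 = (2·p_1/p_2)^(1/(0.5)), i.e. raised to the 2 power.
Substitute q_2 = (q_2/q_1)·q_1 into the budget: q_1* = I/(p_1 + p_2·(q_2/q_1)).
Numerically q_2/q_1 = 28.546122, so q_1* = 62/(37.4 + 14·28.546122) = 0.1419 and q_2* = 28.546122·0.1419 = 4.0496.
At I' = 93: q_2* = 6.0744. Change: 6.0744 − 4.0496 = 2.0248.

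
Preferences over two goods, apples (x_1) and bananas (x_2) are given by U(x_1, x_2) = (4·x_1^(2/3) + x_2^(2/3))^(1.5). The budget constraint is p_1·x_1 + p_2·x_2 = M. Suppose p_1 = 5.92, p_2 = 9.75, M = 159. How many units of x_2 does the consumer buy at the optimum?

x_2* = 0.0934

From the CES first-order condition, 4·(x_2/x_1)^(1/3) = p_1/p_2.
Hence x_2/x_1 = ((1/4)·p_1/p_2)^(1/(1/3)), i.e. raised to the 3 power.
Substitute x_2 = (x_2/x_1)·x_1 into the budget: x_1* = M/(p_1 + p_2·(x_2/x_1)).
Numerically x_2/x_1 = 0.003498, so x_1* = 159/(5.92 + 9.75·0.003498) = 26.7043 and x_2* = 0.003498·26.7043 = 0.0934.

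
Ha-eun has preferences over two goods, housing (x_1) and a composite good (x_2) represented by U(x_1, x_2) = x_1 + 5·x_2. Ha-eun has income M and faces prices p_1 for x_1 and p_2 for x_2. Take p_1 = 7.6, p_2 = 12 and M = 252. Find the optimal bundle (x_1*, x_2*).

x_2 gives more utility per dollar, so spend all income on x_2: x_2* = M/p_2, x_1* = 0.
Numerically: x_1* = 0, x_2* = 21.

x_1* = 0, x_2* = 21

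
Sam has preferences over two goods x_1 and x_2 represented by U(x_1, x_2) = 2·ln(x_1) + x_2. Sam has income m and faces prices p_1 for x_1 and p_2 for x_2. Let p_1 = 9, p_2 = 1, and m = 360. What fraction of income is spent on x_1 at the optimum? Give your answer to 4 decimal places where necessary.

share on x_1 = 0.0056

MU_x_1 = 2/x_1, MU_x_2 = 1. Tangency: 2/x_1 = p_1/p_2.
So x_1*(p_1,p_2) = 2·p_2/p_1, independent of income; and x_2* = (m − 2·p_2)/p_2.
At the given prices: x_1* = 2·1/9 = 0.2222, and x_2* = 358.
Expenditure on x_1: 9·0.2222 = 2; share = 0.0056.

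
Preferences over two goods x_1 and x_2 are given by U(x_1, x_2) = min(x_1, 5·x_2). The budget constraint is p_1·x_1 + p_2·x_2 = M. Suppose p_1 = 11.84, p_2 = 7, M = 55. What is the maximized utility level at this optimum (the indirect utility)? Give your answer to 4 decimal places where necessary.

V = 4.1541

Demand: x_1*(p_1,p_2,M) = 5·M/(5·p_1 + p_2), x_2* = M/(5·p_1 + p_2).
Here 5·11.84 + 7 = 66.2, giving x_1* = 4.1541 and x_2* = 0.8308.
Utility at the optimum: U(4.1541, 0.8308) = 4.1541.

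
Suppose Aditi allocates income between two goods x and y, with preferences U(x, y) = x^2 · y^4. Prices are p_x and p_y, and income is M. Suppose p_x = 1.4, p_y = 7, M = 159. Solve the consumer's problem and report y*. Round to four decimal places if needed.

Tangency: MRS = (1/2)·y/x = p_x/p_y.
Rearranging, p_y·y = 2·p_x·x. Substituting into the budget gives p_x·x·(1 + 2) = M.
Demand: x*(p_x,p_y,M) = 1/3·M/p_x and y* = 2/3·M/p_y.
At p_x=1.4, p_y=7, M=159: y* = 2/3·159/7 = 15.1429.

y* = 15.1429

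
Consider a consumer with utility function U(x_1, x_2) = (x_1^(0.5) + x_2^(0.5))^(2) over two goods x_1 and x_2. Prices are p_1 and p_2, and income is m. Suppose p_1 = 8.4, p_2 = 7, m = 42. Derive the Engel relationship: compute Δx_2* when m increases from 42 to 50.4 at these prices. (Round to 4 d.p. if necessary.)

Δx_2* = 0.6545

MU_x_1 ∝ x_1^(-0.5), MU_x_2 ∝ x_2^(-0.5), so MRS = (x_2/x_1)^(0.5) = p_1/p_2.
Hence x_2/x_1 = (p_1/p_2)^(1/(0.5)), i.e. raised to the 2 power.
With the ratio pinned down, the budget gives x_1* = m/(p_1 + p_2·(x_2/x_1)) and x_2* = (x_2/x_1)·x_1*.
Numerically x_2/x_1 = 1.44, so x_1* = 42/(8.4 + 7·1.44) = 2.2727 and x_2* = 1.44·2.2727 = 3.2727.
At m' = 50.4: x_2* = 3.9273. Change: 3.9273 − 3.2727 = 0.6545.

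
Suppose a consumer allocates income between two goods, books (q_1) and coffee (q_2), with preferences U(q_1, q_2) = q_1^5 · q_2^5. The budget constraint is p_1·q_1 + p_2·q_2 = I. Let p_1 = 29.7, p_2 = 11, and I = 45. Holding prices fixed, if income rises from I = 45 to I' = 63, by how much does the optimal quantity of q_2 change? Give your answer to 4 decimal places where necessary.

Δq_2* = 0.8182

Demand: q_1*(p_1,p_2,I) = 0.5·I/p_1 and q_2* = 0.5·I/p_2.
At p_1=29.7, p_2=11, I=45: q_2* = 0.5·45/11 = 2.0455.
At I' = 63: q_2* = 2.8636. Change: 2.8636 − 2.0455 = 0.8182.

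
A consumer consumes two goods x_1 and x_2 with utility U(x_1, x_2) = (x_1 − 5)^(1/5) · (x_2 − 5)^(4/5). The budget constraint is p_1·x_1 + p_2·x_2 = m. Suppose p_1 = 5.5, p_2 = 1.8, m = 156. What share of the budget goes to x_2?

MRS = (1/4)·(x_2−5)/(x_1−5). Tangency with p_1/p_2 gives x_2−5 = 4·(p_1/p_2)·(x_1−5).
Substituting into the budget: x_1* = 5 + 0.2·(m − 5·p_1 − 5·p_2)/p_1, and x_2* = 5 + 0.8·(…)/p_2.
Discretionary income = 156 − 5·5.5 − 5·1.8 = 119.5; x_1* = 5 + 0.2·119.5/5.5 = 9.3455; x_2* = 5 + 0.8·119.5/1.8 = 58.1111.
Expenditure on x_2: 1.8·58.1111 = 104.6; share = 0.6705.

share on x_2 = 0.6705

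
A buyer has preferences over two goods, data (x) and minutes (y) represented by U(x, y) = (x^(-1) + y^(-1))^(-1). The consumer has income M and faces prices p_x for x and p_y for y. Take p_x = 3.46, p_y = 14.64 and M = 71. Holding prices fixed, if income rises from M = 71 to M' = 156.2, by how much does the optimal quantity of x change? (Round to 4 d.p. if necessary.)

MU_x ∝ x^(-2), MU_y ∝ y^(-2), so MRS = (y/x)^(2) = p_x/p_y.
Hence y/x = (p_x/p_y)^(1/(2)), i.e. raised to the 0.5 power.
Substitute y = (y/x)·x into the budget: x* = M/(p_x + p_y·(y/x)).
Numerically y/x = 0.486147, so x* = 71/(3.46 + 14.64·0.486147) = 6.7126.
At M' = 156.2: x* = 14.7676. Change: 14.7676 − 6.7126 = 8.0551.

Δx* = 8.0551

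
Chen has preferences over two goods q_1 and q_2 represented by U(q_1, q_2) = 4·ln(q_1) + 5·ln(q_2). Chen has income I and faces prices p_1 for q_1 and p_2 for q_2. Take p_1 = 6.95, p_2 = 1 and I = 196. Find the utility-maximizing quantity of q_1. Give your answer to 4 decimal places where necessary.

Tangency: MRS = (4/5)·q_2/q_1 = p_1/p_2.
So 4·p_2·q_2 = 5·p_1·q_1; combined with the budget, a share 4/9 of income goes to q_1.
Demand: q_1*(p_1,p_2,I) = 4/9·I/p_1 and q_2* = 5/9·I/p_2.
At p_1=6.95, p_2=1, I=196: q_1* = 4/9·196/6.95 = 12.534.

q_1* = 12.534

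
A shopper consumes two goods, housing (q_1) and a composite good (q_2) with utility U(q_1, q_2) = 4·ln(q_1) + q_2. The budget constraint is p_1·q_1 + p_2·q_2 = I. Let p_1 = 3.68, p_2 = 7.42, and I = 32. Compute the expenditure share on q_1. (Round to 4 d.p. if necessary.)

share on q_1 = 0.9275

MU_q_1 = 4/q_1, MU_q_2 = 1. Tangency: 4/q_1 = p_1/p_2.
So q_1*(p_1,p_2) = 4·p_2/p_1, independent of income; and q_2* = (I − 4·p_2)/p_2.
At the given prices: q_1* = 4·7.42/3.68 = 8.0652, and q_2* = 0.3127.
Expenditure on q_1: 3.68·8.0652 = 29.68; share = 0.9275.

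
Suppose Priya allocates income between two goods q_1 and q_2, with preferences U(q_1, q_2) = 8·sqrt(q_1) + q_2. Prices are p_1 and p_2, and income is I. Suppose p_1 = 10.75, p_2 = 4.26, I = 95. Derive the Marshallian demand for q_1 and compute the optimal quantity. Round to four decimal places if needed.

q_1* = 2.5126

Utility is quasi-linear in q_2; the FOC for q_1 is 4/√q_1 = p_1/p_2.
Solve: √q_1 = 4·p_2/p_1, so q_1*(p_1,p_2) = (4·p_2/p_1)², and q_2* = (I − p_1·q_1*)/p_2.
Plugging in: q_1* = (4·4.26/10.75)² = 2.5126.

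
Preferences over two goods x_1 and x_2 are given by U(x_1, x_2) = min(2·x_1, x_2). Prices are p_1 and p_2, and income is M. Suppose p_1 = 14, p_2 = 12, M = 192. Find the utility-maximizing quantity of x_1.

x_1* = 5.0526

Leontief preferences: the optimum is at the kink where x_1/1 = x_2/2, i.e. x_2 = 2·x_1.
Budget: p_1·x_1 + p_2·2·x_1 = M, so (p_1 + 2·p_2)·x_1 = M.
Demand: x_1*(p_1,p_2,M) = M/(p_1 + 2·p_2), x_2* = 2·M/(p_1 + 2·p_2).
Here 14 + 2·12 = 38, giving x_1* = 5.0526.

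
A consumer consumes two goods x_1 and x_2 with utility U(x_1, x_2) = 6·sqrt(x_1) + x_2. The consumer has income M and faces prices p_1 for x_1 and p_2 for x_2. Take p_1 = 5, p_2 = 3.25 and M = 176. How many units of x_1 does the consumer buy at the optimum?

Solve: √x_1 = 3·p_2/p_1, so x_1*(p_1,p_2) = (3·p_2/p_1)², and x_2* = (M − p_1·x_1*)/p_2.
Plugging in: x_1* = (3·3.25/5)² = 3.8025.

x_1* = 3.8025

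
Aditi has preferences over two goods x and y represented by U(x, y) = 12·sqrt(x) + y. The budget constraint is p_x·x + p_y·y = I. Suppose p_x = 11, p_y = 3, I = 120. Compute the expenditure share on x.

share on x = 0.2455

Utility is quasi-linear in y; the FOC for x is 6/√x = p_x/p_y.
Solve: √x = 6·p_y/p_x, so x*(p_x,p_y) = (6·p_y/p_x)², and y* = (I − p_x·x*)/p_y.
Plugging in: x* = (6·3/11)² = 2.6777, y* = 30.1818.
Expenditure on x: 11·2.6777 = 29.4545; share = 0.2455.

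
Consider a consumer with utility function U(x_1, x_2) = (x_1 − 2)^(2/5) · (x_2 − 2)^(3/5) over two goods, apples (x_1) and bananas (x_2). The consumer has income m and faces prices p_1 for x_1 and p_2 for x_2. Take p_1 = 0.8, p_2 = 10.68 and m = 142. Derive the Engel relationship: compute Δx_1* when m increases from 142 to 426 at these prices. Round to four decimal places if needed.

Δx_1* = 142

MRS = (2/3)·(x_2−2)/(x_1−2). Tangency with p_1/p_2 gives x_2−2 = (3/2)·(p_1/p_2)·(x_1−2).
Substituting into the budget: x_1* = 2 + 0.4·(m − 2·p_1 − 2·p_2)/p_1, and x_2* = 2 + 0.6·(…)/p_2.
Discretionary income = 142 − 2·0.8 − 2·10.68 = 119.04; x_1* = 2 + 0.4·119.04/0.8 = 61.52.
At m' = 426: x_1* = 203.52. Change: 203.52 − 61.52 = 142.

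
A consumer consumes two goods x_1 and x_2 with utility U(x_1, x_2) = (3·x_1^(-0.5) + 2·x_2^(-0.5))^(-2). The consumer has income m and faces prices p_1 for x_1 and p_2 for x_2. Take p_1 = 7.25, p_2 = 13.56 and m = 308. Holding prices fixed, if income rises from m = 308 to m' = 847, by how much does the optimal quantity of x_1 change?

With the ratio pinned down, the budget gives x_1* = m/(p_1 + p_2·(x_2/x_1)) and x_2* = (x_2/x_1)·x_1*.
Numerically x_2/x_1 = 0.502718, so x_1* = 308/(7.25 + 13.56·0.502718) = 21.8954.
At m' = 847: x_1* = 60.2124. Change: 60.2124 − 21.8954 = 38.317.

Δx_1* = 38.317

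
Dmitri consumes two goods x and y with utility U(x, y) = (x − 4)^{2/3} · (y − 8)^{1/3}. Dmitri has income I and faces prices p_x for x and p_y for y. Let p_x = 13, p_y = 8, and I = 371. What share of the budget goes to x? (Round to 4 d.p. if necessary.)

MRS = 2·(y−8)/(x−4). Tangency with p_x/p_y gives y−8 = (1/2)·(p_x/p_y)·(x−4).
After buying the subsistence bundle (4, 8), a share 2/3 of the remaining income goes to x: x* = 4 + 2/3·(I − 4p_x − 8p_y)/p_x.
Discretionary income = 371 − 4·13 − 8·8 = 255; x* = 4 + 2/3·255/13 = 17.0769; y* = 8 + 1/3·255/8 = 18.625.
Expenditure on x: 13·17.0769 = 222; share = 0.5984.

share on x = 0.5984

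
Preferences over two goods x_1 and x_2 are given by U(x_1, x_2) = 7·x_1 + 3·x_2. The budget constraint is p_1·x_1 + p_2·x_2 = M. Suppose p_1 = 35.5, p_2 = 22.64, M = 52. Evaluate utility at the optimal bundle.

Perfect substitutes: compare marginal utility per dollar. 7/p_1 vs 3/p_2 → 0.1972 vs 0.1325.
x_1 gives more utility per dollar, so spend all income on x_1: x_1* = M/p_1, x_2* = 0.
Numerically: x_1* = 1.4648, x_2* = 0.
Utility at the optimum: U(1.4648, 0) = 10.2535.

V = 10.2535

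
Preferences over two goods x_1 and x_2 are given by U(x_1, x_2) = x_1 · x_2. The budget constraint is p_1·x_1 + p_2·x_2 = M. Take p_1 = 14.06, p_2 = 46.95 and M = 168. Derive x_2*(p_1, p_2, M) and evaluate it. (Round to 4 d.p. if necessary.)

The MRS is x_2/x_1. Set MRS = p_1/p_2.
Rearranging, p_2·x_2 = p_1·x_1. Substituting into the budget gives p_1·x_1·(1 + 1) = M.
Demand: x_1*(p_1,p_2,M) = 0.5·M/p_1 and x_2* = 0.5·M/p_2.
At p_1=14.06, p_2=46.95, M=168: x_2* = 0.5·168/46.95 = 1.7891.

x_2* = 1.7891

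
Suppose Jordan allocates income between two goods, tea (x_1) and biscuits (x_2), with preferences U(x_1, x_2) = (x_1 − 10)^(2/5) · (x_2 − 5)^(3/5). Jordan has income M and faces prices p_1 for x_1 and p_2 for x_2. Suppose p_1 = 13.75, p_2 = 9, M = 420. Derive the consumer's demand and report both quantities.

Substituting into the budget: x_1* = 10 + 0.4·(M − 10·p_1 − 5·p_2)/p_1, and x_2* = 5 + 0.6·(…)/p_2.
Discretionary income = 420 − 10·13.75 − 5·9 = 237.5; x_1* = 10 + 0.4·237.5/13.75 = 16.9091; x_2* = 5 + 0.6·237.5/9 = 20.8333.

x_1* = 16.9091, x_2* = 20.8333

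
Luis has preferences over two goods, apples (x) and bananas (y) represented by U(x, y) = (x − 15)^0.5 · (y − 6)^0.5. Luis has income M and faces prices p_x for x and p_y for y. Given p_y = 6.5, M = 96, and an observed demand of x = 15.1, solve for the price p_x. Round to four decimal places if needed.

MRS = (y−6)/(x−15). Tangency with p_x/p_y gives y−6 = (p_x/p_y)·(x−15).
After buying the subsistence bundle (15, 6), a share 0.5 of the remaining income goes to x: x* = 15 + 0.5·(M − 15p_x − 6p_y)/p_x.
Set x* = 15.1 in the demand function and solve for p_x: p_x = 3.75.

p_x = 3.75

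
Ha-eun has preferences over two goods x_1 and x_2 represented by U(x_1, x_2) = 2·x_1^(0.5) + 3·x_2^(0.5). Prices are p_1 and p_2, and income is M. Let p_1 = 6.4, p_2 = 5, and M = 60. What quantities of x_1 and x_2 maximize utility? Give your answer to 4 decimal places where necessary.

MU_x_1 ∝ 2·x_1^(-0.5), MU_x_2 ∝ 3·x_2^(-0.5), so MRS = (2/3)·(x_2/x_1)^(0.5) = p_1/p_2.
Hence x_2/x_1 = ((3/2)·p_1/p_2)^(1/(0.5)), i.e. raised to the 2 power.
With the ratio pinned down, the budget gives x_1* = M/(p_1 + p_2·(x_2/x_1)) and x_2* = (x_2/x_1)·x_1*.
Numerically x_2/x_1 = 3.6864, so x_1* = 60/(6.4 + 5·3.6864) = 2.4162 and x_2* = 3.6864·2.4162 = 8.9072.

x_1* = 2.4162, x_2* = 8.9072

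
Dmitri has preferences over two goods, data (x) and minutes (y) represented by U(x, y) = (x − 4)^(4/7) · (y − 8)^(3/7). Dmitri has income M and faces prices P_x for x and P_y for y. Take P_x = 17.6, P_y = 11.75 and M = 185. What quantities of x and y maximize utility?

x* = 4.6688, y* = 8.7514

Substituting into the budget: x* = 4 + 4/7·(M − 4·P_x − 8·P_y)/P_x, and y* = 8 + 3/7·(…)/P_y.
Discretionary income = 185 − 4·17.6 − 8·11.75 = 20.6; x* = 4 + 4/7·20.6/17.6 = 4.6688; y* = 8 + 3/7·20.6/11.75 = 8.7514.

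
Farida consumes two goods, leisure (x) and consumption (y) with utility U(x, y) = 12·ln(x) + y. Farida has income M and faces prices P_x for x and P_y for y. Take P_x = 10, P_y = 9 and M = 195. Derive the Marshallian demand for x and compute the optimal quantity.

MU_x = 12/x, MU_y = 1. Tangency: 12/x = P_x/P_y.
So x*(P_x,P_y) = 12·P_y/P_x, independent of income; and y* = (M − 12·P_y)/P_y.
At the given prices: x* = 12·9/10 = 10.8.

x* = 10.8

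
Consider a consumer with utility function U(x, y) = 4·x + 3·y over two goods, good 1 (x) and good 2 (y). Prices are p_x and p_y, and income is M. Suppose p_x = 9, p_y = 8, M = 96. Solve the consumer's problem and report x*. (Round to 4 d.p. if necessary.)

Linear utility — the consumer picks whichever good has higher MU/price: 4/9 = 0.4444 vs 3/8 = 0.375.
x gives more utility per dollar, so spend all income on x: x* = M/p_x, y* = 0.
Numerically: x* = 10.6667, y* = 0.

x* = 10.6667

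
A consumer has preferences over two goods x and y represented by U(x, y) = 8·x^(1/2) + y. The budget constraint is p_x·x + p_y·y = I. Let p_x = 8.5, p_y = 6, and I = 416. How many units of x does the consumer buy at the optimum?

Utility is quasi-linear in y; the FOC for x is 4/√x = p_x/p_y.
Solve: √x = 4·p_y/p_x, so x*(p_x,p_y) = (4·p_y/p_x)², and y* = (I − p_x·x*)/p_y.
Plugging in: x* = (4·6/8.5)² = 7.9723.

x* = 7.9723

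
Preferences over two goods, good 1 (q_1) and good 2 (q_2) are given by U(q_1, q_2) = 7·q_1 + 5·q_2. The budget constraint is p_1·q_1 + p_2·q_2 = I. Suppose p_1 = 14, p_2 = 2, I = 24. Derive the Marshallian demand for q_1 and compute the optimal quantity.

Perfect substitutes: compare marginal utility per dollar. 7/p_1 vs 5/p_2 → 0.5 vs 2.5.
q_2 gives more utility per dollar, so spend all income on q_2: q_2* = I/p_2, q_1* = 0.
Numerically: q_1* = 0, q_2* = 12.

q_1* = 0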